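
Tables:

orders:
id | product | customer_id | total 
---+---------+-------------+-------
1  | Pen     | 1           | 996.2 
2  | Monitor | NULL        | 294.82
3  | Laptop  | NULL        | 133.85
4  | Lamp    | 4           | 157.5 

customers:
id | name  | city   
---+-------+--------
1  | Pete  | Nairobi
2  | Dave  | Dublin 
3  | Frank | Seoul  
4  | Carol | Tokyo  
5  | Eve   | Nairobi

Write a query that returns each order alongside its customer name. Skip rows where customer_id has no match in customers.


INNER JOIN keeps only orders rows whose customer_id matches an id in customers. Walk through each order:
  - order 1 (Pen): customer_id=1 -> matches Pete
  - order 2 (Monitor): customer_id=NULL, no match -> dropped
  - order 3 (Laptop): customer_id=NULL, no match -> dropped
  - order 4 (Lamp): customer_id=4 -> matches Carol
So 2 of 4 rows are dropped.

SQL:
SELECT a.product, b.name AS customer
FROM orders a
INNER JOIN customers b ON a.customer_id = b.id

Result:
product | customer
--------+---------
Pen     | Pete    
Lamp    | Carol   


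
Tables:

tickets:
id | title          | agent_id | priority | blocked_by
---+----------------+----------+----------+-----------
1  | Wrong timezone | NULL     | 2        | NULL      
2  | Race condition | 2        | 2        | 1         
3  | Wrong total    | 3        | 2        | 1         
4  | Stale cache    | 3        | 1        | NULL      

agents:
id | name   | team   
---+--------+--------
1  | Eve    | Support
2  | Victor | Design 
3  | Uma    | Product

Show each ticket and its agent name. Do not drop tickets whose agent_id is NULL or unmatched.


LEFT JOIN keeps every row from tickets (the left table); where agent_id has no match in agents, the agent columns become NULL. Walk through each ticket:
  - ticket 1 (Wrong timezone): agent_id=NULL, no match -> kept with NULL
  - ticket 2 (Race condition): agent_id=2 -> matches Victor
  - ticket 3 (Wrong total): agent_id=3 -> matches Uma
  - ticket 4 (Stale cache): agent_id=3 -> matches Uma
All 4 rows appear; 1 has NULL agent.

SQL:
SELECT a.title, b.name AS agent
FROM tickets a
LEFT JOIN agents b ON a.agent_id = b.id

Result:
title          | agent 
---------------+-------
Wrong timezone | NULL  
Race condition | Victor
Wrong total    | Uma   
Stale cache    | Uma   


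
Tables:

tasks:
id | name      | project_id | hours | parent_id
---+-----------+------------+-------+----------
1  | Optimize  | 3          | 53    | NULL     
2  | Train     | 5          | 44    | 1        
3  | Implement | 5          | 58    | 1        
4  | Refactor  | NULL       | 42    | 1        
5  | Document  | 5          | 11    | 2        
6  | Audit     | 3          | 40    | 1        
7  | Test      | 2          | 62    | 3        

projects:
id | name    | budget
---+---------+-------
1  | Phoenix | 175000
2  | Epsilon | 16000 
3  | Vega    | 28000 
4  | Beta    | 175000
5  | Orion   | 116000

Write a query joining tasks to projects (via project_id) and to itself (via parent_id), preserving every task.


Two LEFT JOINs from the same base table tasks: one to projects via project_id, one to tasks itself via parent_id. Both are LEFT so every task is preserved.
Match against projects:
  - task 1 (Optimize): project_id=3 -> matches Vega
  - task 2 (Train): project_id=5 -> matches Orion
  - task 3 (Implement): project_id=5 -> matches Orion
  - task 4 (Refactor): project_id=NULL, no match -> kept with NULL
  - task 5 (Document): project_id=5 -> matches Orion
  - task 6 (Audit): project_id=3 -> matches Vega
  - task 7 (Test): project_id=2 -> matches Epsilon
Match against tasks (self):
  - task 1 (Optimize): parent_id=NULL -> NULL
  - task 2 (Train): parent_id=1 -> Optimize
  - task 3 (Implement): parent_id=1 -> Optimize
  - task 4 (Refactor): parent_id=1 -> Optimize
  - task 5 (Document): parent_id=2 -> Train
  - task 6 (Audit): parent_id=1 -> Optimize
  - task 7 (Test): parent_id=3 -> Implement

SQL:
SELECT a.name, b.name AS project, c.name AS parent
FROM tasks a
LEFT JOIN projects b ON a.project_id = b.id
LEFT JOIN tasks c ON a.parent_id = c.id

Result:
name      | project | parent   
----------+---------+----------
Optimize  | Vega    | NULL     
Train     | Orion   | Optimize 
Implement | Orion   | Optimize 
Refactor  | NULL    | Optimize 
Document  | Orion   | Train    
Audit     | Vega    | Optimize 
Test      | Epsilon | Implement


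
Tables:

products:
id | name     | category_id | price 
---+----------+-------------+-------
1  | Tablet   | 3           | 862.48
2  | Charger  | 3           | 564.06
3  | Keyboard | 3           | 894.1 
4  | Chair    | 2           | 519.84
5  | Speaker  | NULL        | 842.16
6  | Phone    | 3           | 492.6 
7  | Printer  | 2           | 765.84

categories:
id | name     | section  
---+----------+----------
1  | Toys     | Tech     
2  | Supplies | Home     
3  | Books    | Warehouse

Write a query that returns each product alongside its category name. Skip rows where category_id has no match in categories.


INNER JOIN keeps only products rows whose category_id matches an id in categories. Walk through each product:
  - product 1 (Tablet): category_id=3 -> matches Books
  - product 2 (Charger): category_id=3 -> matches Books
  - product 3 (Keyboard): category_id=3 -> matches Books
  - product 4 (Chair): category_id=2 -> matches Supplies
  - product 5 (Speaker): category_id=NULL, no match -> dropped
  - product 6 (Phone): category_id=3 -> matches Books
  - product 7 (Printer): category_id=2 -> matches Supplies
So 1 of 7 rows is dropped.

SQL:
SELECT a.name, b.name AS category
FROM products a
INNER JOIN categories b ON a.category_id = b.id

Result:
name     | category
---------+---------
Tablet   | Books   
Charger  | Books   
Keyboard | Books   
Chair    | Supplies
Phone    | Books   
Printer  | Supplies


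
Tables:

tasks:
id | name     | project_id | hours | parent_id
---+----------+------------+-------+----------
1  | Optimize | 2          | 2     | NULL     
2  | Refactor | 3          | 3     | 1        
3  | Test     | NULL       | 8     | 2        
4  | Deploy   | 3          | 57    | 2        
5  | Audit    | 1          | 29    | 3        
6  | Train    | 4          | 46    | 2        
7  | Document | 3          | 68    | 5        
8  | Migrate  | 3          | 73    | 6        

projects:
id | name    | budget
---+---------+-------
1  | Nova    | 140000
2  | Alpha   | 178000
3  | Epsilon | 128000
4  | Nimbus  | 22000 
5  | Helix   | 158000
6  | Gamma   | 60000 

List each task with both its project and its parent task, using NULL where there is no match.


Two LEFT JOINs from the same base table tasks: one to projects via project_id, one to tasks itself via parent_id. Both are LEFT so every task is preserved.
Match against projects:
  - task 1 (Optimize): project_id=2 -> matches Alpha
  - task 2 (Refactor): project_id=3 -> matches Epsilon
  - task 3 (Test): project_id=NULL, no match -> kept with NULL
  - task 4 (Deploy): project_id=3 -> matches Epsilon
  - task 5 (Audit): project_id=1 -> matches Nova
  - task 6 (Train): project_id=4 -> matches Nimbus
  - task 7 (Document): project_id=3 -> matches Epsilon
  - task 8 (Migrate): project_id=3 -> matches Epsilon
Match against tasks (self):
  - task 1 (Optimize): parent_id=NULL -> NULL
  - task 2 (Refactor): parent_id=1 -> Optimize
  - task 3 (Test): parent_id=2 -> Refactor
  - task 4 (Deploy): parent_id=2 -> Refactor
  - task 5 (Audit): parent_id=3 -> Test
  - task 6 (Train): parent_id=2 -> Refactor
  - task 7 (Document): parent_id=5 -> Audit
  - task 8 (Migrate): parent_id=6 -> Train

SQL:
SELECT a.name, b.name AS project, c.name AS parent
FROM tasks a
LEFT JOIN projects b ON a.project_id = b.id
LEFT JOIN tasks c ON a.parent_id = c.id

Result:
name     | project | parent  
---------+---------+---------
Optimize | Alpha   | NULL    
Refactor | Epsilon | Optimize
Test     | NULL    | Refactor
Deploy   | Epsilon | Refactor
Audit    | Nova    | Test    
Train    | Nimbus  | Refactor
Document | Epsilon | Audit   
Migrate  | Epsilon | Train   


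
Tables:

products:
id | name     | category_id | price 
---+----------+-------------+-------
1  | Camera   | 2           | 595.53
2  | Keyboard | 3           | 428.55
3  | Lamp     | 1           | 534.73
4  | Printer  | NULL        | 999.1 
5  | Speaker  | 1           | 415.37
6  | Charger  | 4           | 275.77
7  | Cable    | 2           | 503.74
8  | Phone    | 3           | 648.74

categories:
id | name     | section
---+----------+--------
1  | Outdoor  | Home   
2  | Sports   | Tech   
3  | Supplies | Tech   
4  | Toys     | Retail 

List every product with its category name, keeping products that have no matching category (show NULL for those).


LEFT JOIN keeps every row from products (the left table); where category_id has no match in categories, the category columns become NULL. Walk through each product:
  - product 1 (Camera): category_id=2 -> matches Sports
  - product 2 (Keyboard): category_id=3 -> matches Supplies
  - product 3 (Lamp): category_id=1 -> matches Outdoor
  - product 4 (Printer): category_id=NULL, no match -> kept with NULL
  - product 5 (Speaker): category_id=1 -> matches Outdoor
  - product 6 (Charger): category_id=4 -> matches Toys
  - product 7 (Cable): category_id=2 -> matches Sports
  - product 8 (Phone): category_id=3 -> matches Supplies
All 8 rows appear; 1 has NULL category.

SQL:
SELECT a.name, b.name AS category
FROM products a
LEFT JOIN categories b ON a.category_id = b.id

Result:
name     | category
---------+---------
Camera   | Sports  
Keyboard | Supplies
Lamp     | Outdoor 
Printer  | NULL    
Speaker  | Outdoor 
Charger  | Toys    
Cable    | Sports  
Phone    | Supplies


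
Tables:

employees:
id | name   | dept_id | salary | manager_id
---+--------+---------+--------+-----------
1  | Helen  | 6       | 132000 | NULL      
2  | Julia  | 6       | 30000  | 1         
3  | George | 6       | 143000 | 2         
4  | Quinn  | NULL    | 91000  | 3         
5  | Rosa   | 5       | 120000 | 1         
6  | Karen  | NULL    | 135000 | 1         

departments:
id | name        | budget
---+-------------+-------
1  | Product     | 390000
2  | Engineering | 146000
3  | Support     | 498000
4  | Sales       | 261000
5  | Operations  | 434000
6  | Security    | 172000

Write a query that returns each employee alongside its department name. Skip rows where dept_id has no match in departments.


INNER JOIN keeps only employees rows whose dept_id matches an id in departments. Walk through each employee:
  - employee 1 (Helen): dept_id=6 -> matches Security
  - employee 2 (Julia): dept_id=6 -> matches Security
  - employee 3 (George): dept_id=6 -> matches Security
  - employee 4 (Quinn): dept_id=NULL, no match -> dropped
  - employee 5 (Rosa): dept_id=5 -> matches Operations
  - employee 6 (Karen): dept_id=NULL, no match -> dropped
So 2 of 6 rows are dropped.

SQL:
SELECT a.name, b.name AS department
FROM employees a
INNER JOIN departments b ON a.dept_id = b.id

Result:
name   | department
-------+-----------
Helen  | Security  
Julia  | Security  
George | Security  
Rosa   | Operations


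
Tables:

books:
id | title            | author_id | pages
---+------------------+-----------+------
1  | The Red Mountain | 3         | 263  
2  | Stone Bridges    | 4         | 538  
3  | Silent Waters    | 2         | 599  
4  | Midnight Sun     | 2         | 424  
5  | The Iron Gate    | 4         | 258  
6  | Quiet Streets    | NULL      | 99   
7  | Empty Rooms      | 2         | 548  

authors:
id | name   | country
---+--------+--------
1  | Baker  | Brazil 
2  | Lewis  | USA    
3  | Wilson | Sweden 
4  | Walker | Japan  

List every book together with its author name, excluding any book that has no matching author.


INNER JOIN keeps only books rows whose author_id matches an id in authors. Walk through each book:
  - book 1 (The Red Mountain): author_id=3 -> matches Wilson
  - book 2 (Stone Bridges): author_id=4 -> matches Walker
  - book 3 (Silent Waters): author_id=2 -> matches Lewis
  - book 4 (Midnight Sun): author_id=2 -> matches Lewis
  - book 5 (The Iron Gate): author_id=4 -> matches Walker
  - book 6 (Quiet Streets): author_id=NULL, no match -> dropped
  - book 7 (Empty Rooms): author_id=2 -> matches Lewis
So 1 of 7 rows is dropped.

SQL:
SELECT a.title, b.name AS author
FROM books a
INNER JOIN authors b ON a.author_id = b.id

Result:
title            | author
-----------------+-------
The Red Mountain | Wilson
Stone Bridges    | Walker
Silent Waters    | Lewis 
Midnight Sun     | Lewis 
The Iron Gate    | Walker
Empty Rooms      | Lewis 


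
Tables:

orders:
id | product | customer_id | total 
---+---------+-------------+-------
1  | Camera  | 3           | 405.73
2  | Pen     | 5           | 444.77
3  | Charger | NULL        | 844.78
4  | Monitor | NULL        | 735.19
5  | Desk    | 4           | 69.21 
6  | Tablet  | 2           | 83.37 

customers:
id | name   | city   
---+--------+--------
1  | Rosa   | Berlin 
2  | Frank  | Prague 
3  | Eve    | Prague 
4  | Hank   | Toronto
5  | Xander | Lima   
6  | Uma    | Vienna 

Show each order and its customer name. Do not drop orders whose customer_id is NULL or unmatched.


LEFT JOIN keeps every row from orders (the left table); where customer_id has no match in customers, the customer columns become NULL. Walk through each order:
  - order 1 (Camera): customer_id=3 -> matches Eve
  - order 2 (Pen): customer_id=5 -> matches Xander
  - order 3 (Charger): customer_id=NULL, no match -> kept with NULL
  - order 4 (Monitor): customer_id=NULL, no match -> kept with NULL
  - order 5 (Desk): customer_id=4 -> matches Hank
  - order 6 (Tablet): customer_id=2 -> matches Frank
All 6 rows appear; 2 have NULL customer.

SQL:
SELECT a.product, b.name AS customer
FROM orders a
LEFT JOIN customers b ON a.customer_id = b.id

Result:
product | customer
--------+---------
Camera  | Eve     
Pen     | Xander  
Charger | NULL    
Monitor | NULL    
Desk    | Hank    
Tablet  | Frank   


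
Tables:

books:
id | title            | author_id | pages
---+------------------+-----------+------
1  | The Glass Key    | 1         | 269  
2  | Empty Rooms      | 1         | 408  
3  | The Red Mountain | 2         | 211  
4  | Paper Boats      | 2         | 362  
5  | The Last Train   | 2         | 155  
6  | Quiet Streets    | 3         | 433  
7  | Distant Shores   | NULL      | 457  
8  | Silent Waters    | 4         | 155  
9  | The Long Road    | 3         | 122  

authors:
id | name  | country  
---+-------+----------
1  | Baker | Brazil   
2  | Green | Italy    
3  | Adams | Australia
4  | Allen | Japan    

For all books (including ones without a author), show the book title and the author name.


LEFT JOIN keeps every row from books (the left table); where author_id has no match in authors, the author columns become NULL. Walk through each book:
  - book 1 (The Glass Key): author_id=1 -> matches Baker
  - book 2 (Empty Rooms): author_id=1 -> matches Baker
  - book 3 (The Red Mountain): author_id=2 -> matches Green
  - book 4 (Paper Boats): author_id=2 -> matches Green
  - book 5 (The Last Train): author_id=2 -> matches Green
  - book 6 (Quiet Streets): author_id=3 -> matches Adams
  - book 7 (Distant Shores): author_id=NULL, no match -> kept with NULL
  - book 8 (Silent Waters): author_id=4 -> matches Allen
  - book 9 (The Long Road): author_id=3 -> matches Adams
All 9 rows appear; 1 has NULL author.

SQL:
SELECT a.title, b.name AS author
FROM books a
LEFT JOIN authors b ON a.author_id = b.id

Result:
title            | author
-----------------+-------
The Glass Key    | Baker 
Empty Rooms      | Baker 
The Red Mountain | Green 
Paper Boats      | Green 
The Last Train   | Green 
Quiet Streets    | Adams 
Distant Shores   | NULL  
Silent Waters    | Allen 
The Long Road    | Adams 


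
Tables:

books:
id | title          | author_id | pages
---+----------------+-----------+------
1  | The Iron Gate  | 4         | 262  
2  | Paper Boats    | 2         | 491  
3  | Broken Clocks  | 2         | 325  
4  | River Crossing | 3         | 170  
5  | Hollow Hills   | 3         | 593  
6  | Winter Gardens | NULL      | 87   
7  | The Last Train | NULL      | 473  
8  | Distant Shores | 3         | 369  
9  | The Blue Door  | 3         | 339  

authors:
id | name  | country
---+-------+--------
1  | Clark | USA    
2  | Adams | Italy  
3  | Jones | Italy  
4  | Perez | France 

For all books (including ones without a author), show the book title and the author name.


LEFT JOIN keeps every row from books (the left table); where author_id has no match in authors, the author columns become NULL. Walk through each book:
  - book 1 (The Iron Gate): author_id=4 -> matches Perez
  - book 2 (Paper Boats): author_id=2 -> matches Adams
  - book 3 (Broken Clocks): author_id=2 -> matches Adams
  - book 4 (River Crossing): author_id=3 -> matches Jones
  - book 5 (Hollow Hills): author_id=3 -> matches Jones
  - book 6 (Winter Gardens): author_id=NULL, no match -> kept with NULL
  - book 7 (The Last Train): author_id=NULL, no match -> kept with NULL
  - book 8 (Distant Shores): author_id=3 -> matches Jones
  - book 9 (The Blue Door): author_id=3 -> matches Jones
All 9 rows appear; 2 have NULL author.

SQL:
SELECT a.title, b.name AS author
FROM books a
LEFT JOIN authors b ON a.author_id = b.id

Result:
title          | author
---------------+-------
The Iron Gate  | Perez 
Paper Boats    | Adams 
Broken Clocks  | Adams 
River Crossing | Jones 
Hollow Hills   | Jones 
Winter Gardens | NULL  
The Last Train | NULL  
Distant Shores | Jones 
The Blue Door  | Jones 


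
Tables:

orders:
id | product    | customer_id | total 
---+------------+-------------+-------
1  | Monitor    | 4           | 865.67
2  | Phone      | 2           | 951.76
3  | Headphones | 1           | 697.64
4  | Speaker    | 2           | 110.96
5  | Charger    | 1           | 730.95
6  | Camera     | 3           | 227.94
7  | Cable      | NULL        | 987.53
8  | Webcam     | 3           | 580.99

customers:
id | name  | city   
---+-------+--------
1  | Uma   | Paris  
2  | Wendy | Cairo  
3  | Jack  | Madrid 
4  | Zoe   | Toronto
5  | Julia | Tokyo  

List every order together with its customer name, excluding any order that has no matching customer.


INNER JOIN keeps only orders rows whose customer_id matches an id in customers. Walk through each order:
  - order 1 (Monitor): customer_id=4 -> matches Zoe
  - order 2 (Phone): customer_id=2 -> matches Wendy
  - order 3 (Headphones): customer_id=1 -> matches Uma
  - order 4 (Speaker): customer_id=2 -> matches Wendy
  - order 5 (Charger): customer_id=1 -> matches Uma
  - order 6 (Camera): customer_id=3 -> matches Jack
  - order 7 (Cable): customer_id=NULL, no match -> dropped
  - order 8 (Webcam): customer_id=3 -> matches Jack
So 1 of 8 rows is dropped.

SQL:
SELECT a.product, b.name AS customer
FROM orders a
INNER JOIN customers b ON a.customer_id = b.id

Result:
product    | customer
-----------+---------
Monitor    | Zoe     
Phone      | Wendy   
Headphones | Uma     
Speaker    | Wendy   
Charger    | Uma     
Camera     | Jack    
Webcam     | Jack    


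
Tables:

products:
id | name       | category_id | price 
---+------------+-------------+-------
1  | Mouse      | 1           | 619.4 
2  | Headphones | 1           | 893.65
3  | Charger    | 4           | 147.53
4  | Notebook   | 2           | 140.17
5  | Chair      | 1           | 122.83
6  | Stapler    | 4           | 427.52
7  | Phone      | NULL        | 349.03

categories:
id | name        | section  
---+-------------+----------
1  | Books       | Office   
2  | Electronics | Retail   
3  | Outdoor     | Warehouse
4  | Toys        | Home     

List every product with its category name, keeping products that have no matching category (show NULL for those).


LEFT JOIN keeps every row from products (the left table); where category_id has no match in categories, the category columns become NULL. Walk through each product:
  - product 1 (Mouse): category_id=1 -> matches Books
  - product 2 (Headphones): category_id=1 -> matches Books
  - product 3 (Charger): category_id=4 -> matches Toys
  - product 4 (Notebook): category_id=2 -> matches Electronics
  - product 5 (Chair): category_id=1 -> matches Books
  - product 6 (Stapler): category_id=4 -> matches Toys
  - product 7 (Phone): category_id=NULL, no match -> kept with NULL
All 7 rows appear; 1 has NULL category.

SQL:
SELECT a.name, b.name AS category
FROM products a
LEFT JOIN categories b ON a.category_id = b.id

Result:
name       | category   
-----------+------------
Mouse      | Books      
Headphones | Books      
Charger    | Toys       
Notebook   | Electronics
Chair      | Books      
Stapler    | Toys       
Phone      | NULL       


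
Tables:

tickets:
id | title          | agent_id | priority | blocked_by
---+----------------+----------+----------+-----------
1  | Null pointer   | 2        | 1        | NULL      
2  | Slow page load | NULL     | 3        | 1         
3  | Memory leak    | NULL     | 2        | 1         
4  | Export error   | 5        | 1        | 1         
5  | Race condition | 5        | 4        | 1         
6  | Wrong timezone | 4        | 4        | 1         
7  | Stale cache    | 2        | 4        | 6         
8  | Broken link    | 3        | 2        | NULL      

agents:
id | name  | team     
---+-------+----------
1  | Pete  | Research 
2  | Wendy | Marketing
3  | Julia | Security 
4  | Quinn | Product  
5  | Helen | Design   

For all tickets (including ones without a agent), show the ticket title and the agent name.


LEFT JOIN keeps every row from tickets (the left table); where agent_id has no match in agents, the agent columns become NULL. Walk through each ticket:
  - ticket 1 (Null pointer): agent_id=2 -> matches Wendy
  - ticket 2 (Slow page load): agent_id=NULL, no match -> kept with NULL
  - ticket 3 (Memory leak): agent_id=NULL, no match -> kept with NULL
  - ticket 4 (Export error): agent_id=5 -> matches Helen
  - ticket 5 (Race condition): agent_id=5 -> matches Helen
  - ticket 6 (Wrong timezone): agent_id=4 -> matches Quinn
  - ticket 7 (Stale cache): agent_id=2 -> matches Wendy
  - ticket 8 (Broken link): agent_id=3 -> matches Julia
All 8 rows appear; 2 have NULL agent.

SQL:
SELECT a.title, b.name AS agent
FROM tickets a
LEFT JOIN agents b ON a.agent_id = b.id

Result:
title          | agent
---------------+------
Null pointer   | Wendy
Slow page load | NULL 
Memory leak    | NULL 
Export error   | Helen
Race condition | Helen
Wrong timezone | Quinn
Stale cache    | Wendy
Broken link    | Julia


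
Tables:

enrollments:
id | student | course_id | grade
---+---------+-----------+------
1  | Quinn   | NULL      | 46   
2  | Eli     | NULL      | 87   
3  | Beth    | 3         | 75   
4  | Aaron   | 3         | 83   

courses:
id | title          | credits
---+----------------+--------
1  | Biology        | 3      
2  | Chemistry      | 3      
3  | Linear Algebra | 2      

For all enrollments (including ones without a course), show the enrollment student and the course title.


LEFT JOIN keeps every row from enrollments (the left table); where course_id has no match in courses, the course columns become NULL. Walk through each enrollment:
  - enrollment 1 (Quinn): course_id=NULL, no match -> kept with NULL
  - enrollment 2 (Eli): course_id=NULL, no match -> kept with NULL
  - enrollment 3 (Beth): course_id=3 -> matches Linear Algebra
  - enrollment 4 (Aaron): course_id=3 -> matches Linear Algebra
All 4 rows appear; 2 have NULL course.

SQL:
SELECT a.student, b.title AS course
FROM enrollments a
LEFT JOIN courses b ON a.course_id = b.id

Result:
student | course        
--------+---------------
Quinn   | NULL          
Eli     | NULL          
Beth    | Linear Algebra
Aaron   | Linear Algebra


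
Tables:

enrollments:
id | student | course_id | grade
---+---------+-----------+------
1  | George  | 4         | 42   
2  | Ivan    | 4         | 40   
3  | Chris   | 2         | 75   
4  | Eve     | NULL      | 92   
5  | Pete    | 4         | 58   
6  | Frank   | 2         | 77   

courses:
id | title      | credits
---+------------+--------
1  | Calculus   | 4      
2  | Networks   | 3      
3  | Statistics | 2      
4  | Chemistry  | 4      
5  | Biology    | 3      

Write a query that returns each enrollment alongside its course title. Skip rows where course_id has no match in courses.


INNER JOIN keeps only enrollments rows whose course_id matches an id in courses. Walk through each enrollment:
  - enrollment 1 (George): course_id=4 -> matches Chemistry
  - enrollment 2 (Ivan): course_id=4 -> matches Chemistry
  - enrollment 3 (Chris): course_id=2 -> matches Networks
  - enrollment 4 (Eve): course_id=NULL, no match -> dropped
  - enrollment 5 (Pete): course_id=4 -> matches Chemistry
  - enrollment 6 (Frank): course_id=2 -> matches Networks
So 1 of 6 rows is dropped.

SQL:
SELECT a.student, b.title AS course
FROM enrollments a
INNER JOIN courses b ON a.course_id = b.id

Result:
student | course   
--------+----------
George  | Chemistry
Ivan    | Chemistry
Chris   | Networks 
Pete    | Chemistry
Frank   | Networks 


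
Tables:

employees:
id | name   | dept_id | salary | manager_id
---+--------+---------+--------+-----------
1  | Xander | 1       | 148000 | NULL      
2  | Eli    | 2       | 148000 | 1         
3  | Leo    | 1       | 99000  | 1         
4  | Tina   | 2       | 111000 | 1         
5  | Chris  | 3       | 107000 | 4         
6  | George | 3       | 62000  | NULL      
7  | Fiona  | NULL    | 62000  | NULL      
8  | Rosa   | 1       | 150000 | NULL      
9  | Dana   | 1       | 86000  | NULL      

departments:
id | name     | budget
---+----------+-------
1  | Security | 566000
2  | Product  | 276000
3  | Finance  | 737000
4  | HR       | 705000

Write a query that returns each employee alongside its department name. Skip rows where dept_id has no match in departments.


INNER JOIN keeps only employees rows whose dept_id matches an id in departments. Walk through each employee:
  - employee 1 (Xander): dept_id=1 -> matches Security
  - employee 2 (Eli): dept_id=2 -> matches Product
  - employee 3 (Leo): dept_id=1 -> matches Security
  - employee 4 (Tina): dept_id=2 -> matches Product
  - employee 5 (Chris): dept_id=3 -> matches Finance
  - employee 6 (George): dept_id=3 -> matches Finance
  - employee 7 (Fiona): dept_id=NULL, no match -> dropped
  - employee 8 (Rosa): dept_id=1 -> matches Security
  - employee 9 (Dana): dept_id=1 -> matches Security
So 1 of 9 rows is dropped.

SQL:
SELECT a.name, b.name AS department
FROM employees a
INNER JOIN departments b ON a.dept_id = b.id

Result:
name   | department
-------+-----------
Xander | Security  
Eli    | Product   
Leo    | Security  
Tina   | Product   
Chris  | Finance   
George | Finance   
Rosa   | Security  
Dana   | Security  


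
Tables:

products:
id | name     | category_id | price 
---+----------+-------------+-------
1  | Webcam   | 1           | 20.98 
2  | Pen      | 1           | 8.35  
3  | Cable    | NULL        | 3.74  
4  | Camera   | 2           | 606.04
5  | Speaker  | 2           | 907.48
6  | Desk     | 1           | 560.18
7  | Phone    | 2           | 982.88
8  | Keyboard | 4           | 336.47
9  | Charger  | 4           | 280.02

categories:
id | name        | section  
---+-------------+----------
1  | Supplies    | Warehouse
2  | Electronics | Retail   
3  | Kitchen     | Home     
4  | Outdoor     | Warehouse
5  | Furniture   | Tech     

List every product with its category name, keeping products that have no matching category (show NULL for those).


LEFT JOIN keeps every row from products (the left table); where category_id has no match in categories, the category columns become NULL. Walk through each product:
  - product 1 (Webcam): category_id=1 -> matches Supplies
  - product 2 (Pen): category_id=1 -> matches Supplies
  - product 3 (Cable): category_id=NULL, no match -> kept with NULL
  - product 4 (Camera): category_id=2 -> matches Electronics
  - product 5 (Speaker): category_id=2 -> matches Electronics
  - product 6 (Desk): category_id=1 -> matches Supplies
  - product 7 (Phone): category_id=2 -> matches Electronics
  - product 8 (Keyboard): category_id=4 -> matches Outdoor
  - product 9 (Charger): category_id=4 -> matches Outdoor
All 9 rows appear; 1 has NULL category.

SQL:
SELECT a.name, b.name AS category
FROM products a
LEFT JOIN categories b ON a.category_id = b.id

Result:
name     | category   
---------+------------
Webcam   | Supplies   
Pen      | Supplies   
Cable    | NULL       
Camera   | Electronics
Speaker  | Electronics
Desk     | Supplies   
Phone    | Electronics
Keyboard | Outdoor    
Charger  | Outdoor    


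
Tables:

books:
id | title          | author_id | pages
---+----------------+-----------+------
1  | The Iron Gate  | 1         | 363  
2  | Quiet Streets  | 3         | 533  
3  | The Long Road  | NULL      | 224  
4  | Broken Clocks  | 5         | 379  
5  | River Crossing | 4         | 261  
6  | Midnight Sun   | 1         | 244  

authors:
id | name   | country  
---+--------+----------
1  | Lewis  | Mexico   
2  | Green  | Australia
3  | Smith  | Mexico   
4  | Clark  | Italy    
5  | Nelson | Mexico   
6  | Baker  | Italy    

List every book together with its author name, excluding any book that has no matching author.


INNER JOIN keeps only books rows whose author_id matches an id in authors. Walk through each book:
  - book 1 (The Iron Gate): author_id=1 -> matches Lewis
  - book 2 (Quiet Streets): author_id=3 -> matches Smith
  - book 3 (The Long Road): author_id=NULL, no match -> dropped
  - book 4 (Broken Clocks): author_id=5 -> matches Nelson
  - book 5 (River Crossing): author_id=4 -> matches Clark
  - book 6 (Midnight Sun): author_id=1 -> matches Lewis
So 1 of 6 rows is dropped.

SQL:
SELECT a.title, b.name AS author
FROM books a
INNER JOIN authors b ON a.author_id = b.id

Result:
title          | author
---------------+-------
The Iron Gate  | Lewis 
Quiet Streets  | Smith 
Broken Clocks  | Nelson
River Crossing | Clark 
Midnight Sun   | Lewis 


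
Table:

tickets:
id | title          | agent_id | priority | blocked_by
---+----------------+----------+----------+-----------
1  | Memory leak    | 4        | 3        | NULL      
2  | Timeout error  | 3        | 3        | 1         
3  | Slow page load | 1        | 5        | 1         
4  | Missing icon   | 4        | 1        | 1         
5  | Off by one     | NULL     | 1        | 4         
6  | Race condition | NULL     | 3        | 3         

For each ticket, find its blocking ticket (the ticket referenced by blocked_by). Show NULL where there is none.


This is a self-join: tickets is joined to a second copy of itself, matching each row's blocked_by to another row's id. Use LEFT JOIN so rows with blocked_by=NULL are kept.
  - ticket 1 (Memory leak): blocked_by=NULL -> NULL
  - ticket 2 (Timeout error): blocked_by=1 -> Memory leak
  - ticket 3 (Slow page load): blocked_by=1 -> Memory leak
  - ticket 4 (Missing icon): blocked_by=1 -> Memory leak
  - ticket 5 (Off by one): blocked_by=4 -> Missing icon
  - ticket 6 (Race condition): blocked_by=3 -> Slow page load

SQL:
SELECT a.title AS item, b.title AS blocked_by
FROM tickets a
LEFT JOIN tickets b ON a.blocked_by = b.id

Result:
item           | blocked_by    
---------------+---------------
Memory leak    | NULL          
Timeout error  | Memory leak   
Slow page load | Memory leak   
Missing icon   | Memory leak   
Off by one     | Missing icon  
Race condition | Slow page load


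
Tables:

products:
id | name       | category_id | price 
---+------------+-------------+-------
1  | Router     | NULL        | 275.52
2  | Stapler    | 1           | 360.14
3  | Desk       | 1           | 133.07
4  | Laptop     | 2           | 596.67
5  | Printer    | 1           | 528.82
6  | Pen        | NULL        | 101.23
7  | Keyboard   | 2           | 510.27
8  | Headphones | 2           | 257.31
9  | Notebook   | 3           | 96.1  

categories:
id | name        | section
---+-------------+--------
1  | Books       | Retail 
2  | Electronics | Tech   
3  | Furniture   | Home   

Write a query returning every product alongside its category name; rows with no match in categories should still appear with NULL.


LEFT JOIN keeps every row from products (the left table); where category_id has no match in categories, the category columns become NULL. Walk through each product:
  - product 1 (Router): category_id=NULL, no match -> kept with NULL
  - product 2 (Stapler): category_id=1 -> matches Books
  - product 3 (Desk): category_id=1 -> matches Books
  - product 4 (Laptop): category_id=2 -> matches Electronics
  - product 5 (Printer): category_id=1 -> matches Books
  - product 6 (Pen): category_id=NULL, no match -> kept with NULL
  - product 7 (Keyboard): category_id=2 -> matches Electronics
  - product 8 (Headphones): category_id=2 -> matches Electronics
  - product 9 (Notebook): category_id=3 -> matches Furniture
All 9 rows appear; 2 have NULL category.

SQL:
SELECT a.name, b.name AS category
FROM products a
LEFT JOIN categories b ON a.category_id = b.id

Result:
name       | category   
-----------+------------
Router     | NULL       
Stapler    | Books      
Desk       | Books      
Laptop     | Electronics
Printer    | Books      
Pen        | NULL       
Keyboard   | Electronics
Headphones | Electronics
Notebook   | Furniture  


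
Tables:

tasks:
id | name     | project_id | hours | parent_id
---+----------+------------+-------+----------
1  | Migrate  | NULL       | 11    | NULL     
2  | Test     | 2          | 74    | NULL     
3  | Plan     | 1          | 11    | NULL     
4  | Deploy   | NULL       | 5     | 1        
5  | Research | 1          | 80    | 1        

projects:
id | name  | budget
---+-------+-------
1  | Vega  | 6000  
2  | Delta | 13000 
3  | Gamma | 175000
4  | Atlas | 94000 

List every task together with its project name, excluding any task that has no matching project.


INNER JOIN keeps only tasks rows whose project_id matches an id in projects. Walk through each task:
  - task 1 (Migrate): project_id=NULL, no match -> dropped
  - task 2 (Test): project_id=2 -> matches Delta
  - task 3 (Plan): project_id=1 -> matches Vega
  - task 4 (Deploy): project_id=NULL, no match -> dropped
  - task 5 (Research): project_id=1 -> matches Vega
So 2 of 5 rows are dropped.

SQL:
SELECT a.name, b.name AS project
FROM tasks a
INNER JOIN projects b ON a.project_id = b.id

Result:
name     | project
---------+--------
Test     | Delta  
Plan     | Vega   
Research | Vega   


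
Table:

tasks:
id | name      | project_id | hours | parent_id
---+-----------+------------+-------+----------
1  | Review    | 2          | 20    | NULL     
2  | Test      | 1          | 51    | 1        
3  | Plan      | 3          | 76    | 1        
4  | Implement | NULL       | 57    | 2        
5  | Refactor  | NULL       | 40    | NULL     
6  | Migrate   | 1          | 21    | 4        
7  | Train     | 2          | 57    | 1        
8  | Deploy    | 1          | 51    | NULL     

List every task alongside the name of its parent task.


This is a self-join: tasks is joined to a second copy of itself, matching each row's parent_id to another row's id. Use LEFT JOIN so rows with parent_id=NULL are kept.
  - task 1 (Review): parent_id=NULL -> NULL
  - task 2 (Test): parent_id=1 -> Review
  - task 3 (Plan): parent_id=1 -> Review
  - task 4 (Implement): parent_id=2 -> Test
  - task 5 (Refactor): parent_id=NULL -> NULL
  - task 6 (Migrate): parent_id=4 -> Implement
  - task 7 (Train): parent_id=1 -> Review
  - task 8 (Deploy): parent_id=NULL -> NULL

SQL:
SELECT a.name AS item, b.name AS parent
FROM tasks a
LEFT JOIN tasks b ON a.parent_id = b.id

Result:
item      | parent   
----------+----------
Review    | NULL     
Test      | Review   
Plan      | Review   
Implement | Test     
Refactor  | NULL     
Migrate   | Implement
Train     | Review   
Deploy    | NULL     


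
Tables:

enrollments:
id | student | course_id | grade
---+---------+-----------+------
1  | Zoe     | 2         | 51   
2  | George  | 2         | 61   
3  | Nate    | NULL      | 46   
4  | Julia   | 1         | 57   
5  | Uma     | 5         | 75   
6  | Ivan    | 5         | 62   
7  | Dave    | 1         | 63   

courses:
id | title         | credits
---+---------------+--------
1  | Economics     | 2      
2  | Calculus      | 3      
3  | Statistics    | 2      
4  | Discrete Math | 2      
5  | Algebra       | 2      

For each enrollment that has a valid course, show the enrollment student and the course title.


INNER JOIN keeps only enrollments rows whose course_id matches an id in courses. Walk through each enrollment:
  - enrollment 1 (Zoe): course_id=2 -> matches Calculus
  - enrollment 2 (George): course_id=2 -> matches Calculus
  - enrollment 3 (Nate): course_id=NULL, no match -> dropped
  - enrollment 4 (Julia): course_id=1 -> matches Economics
  - enrollment 5 (Uma): course_id=5 -> matches Algebra
  - enrollment 6 (Ivan): course_id=5 -> matches Algebra
  - enrollment 7 (Dave): course_id=1 -> matches Economics
So 1 of 7 rows is dropped.

SQL:
SELECT a.student, b.title AS course
FROM enrollments a
INNER JOIN courses b ON a.course_id = b.id

Result:
student | course   
--------+----------
Zoe     | Calculus 
George  | Calculus 
Julia   | Economics
Uma     | Algebra  
Ivan    | Algebra  
Dave    | Economics


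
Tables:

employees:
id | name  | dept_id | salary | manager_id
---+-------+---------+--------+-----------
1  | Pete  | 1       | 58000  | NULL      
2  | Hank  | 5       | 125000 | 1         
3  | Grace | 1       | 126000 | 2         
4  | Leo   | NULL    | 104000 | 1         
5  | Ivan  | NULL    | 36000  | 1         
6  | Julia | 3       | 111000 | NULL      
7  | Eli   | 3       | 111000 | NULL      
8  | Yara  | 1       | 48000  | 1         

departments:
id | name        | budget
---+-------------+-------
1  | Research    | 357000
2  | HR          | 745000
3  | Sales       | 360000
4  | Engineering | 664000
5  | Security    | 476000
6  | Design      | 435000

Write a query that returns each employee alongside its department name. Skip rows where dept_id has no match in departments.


INNER JOIN keeps only employees rows whose dept_id matches an id in departments. Walk through each employee:
  - employee 1 (Pete): dept_id=1 -> matches Research
  - employee 2 (Hank): dept_id=5 -> matches Security
  - employee 3 (Grace): dept_id=1 -> matches Research
  - employee 4 (Leo): dept_id=NULL, no match -> dropped
  - employee 5 (Ivan): dept_id=NULL, no match -> dropped
  - employee 6 (Julia): dept_id=3 -> matches Sales
  - employee 7 (Eli): dept_id=3 -> matches Sales
  - employee 8 (Yara): dept_id=1 -> matches Research
So 2 of 8 rows are dropped.

SQL:
SELECT a.name, b.name AS department
FROM employees a
INNER JOIN departments b ON a.dept_id = b.id

Result:
name  | department
------+-----------
Pete  | Research  
Hank  | Security  
Grace | Research  
Julia | Sales     
Eli   | Sales     
Yara  | Research  


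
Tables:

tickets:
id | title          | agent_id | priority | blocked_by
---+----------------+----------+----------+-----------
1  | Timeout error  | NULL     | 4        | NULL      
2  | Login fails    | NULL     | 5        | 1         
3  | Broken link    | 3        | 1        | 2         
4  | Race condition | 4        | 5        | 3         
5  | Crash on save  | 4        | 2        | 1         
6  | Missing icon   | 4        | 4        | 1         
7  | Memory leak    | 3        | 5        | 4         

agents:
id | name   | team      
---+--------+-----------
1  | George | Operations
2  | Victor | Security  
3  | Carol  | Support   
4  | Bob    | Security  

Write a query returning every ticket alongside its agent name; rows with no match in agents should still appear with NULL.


LEFT JOIN keeps every row from tickets (the left table); where agent_id has no match in agents, the agent columns become NULL. Walk through each ticket:
  - ticket 1 (Timeout error): agent_id=NULL, no match -> kept with NULL
  - ticket 2 (Login fails): agent_id=NULL, no match -> kept with NULL
  - ticket 3 (Broken link): agent_id=3 -> matches Carol
  - ticket 4 (Race condition): agent_id=4 -> matches Bob
  - ticket 5 (Crash on save): agent_id=4 -> matches Bob
  - ticket 6 (Missing icon): agent_id=4 -> matches Bob
  - ticket 7 (Memory leak): agent_id=3 -> matches Carol
All 7 rows appear; 2 have NULL agent.

SQL:
SELECT a.title, b.name AS agent
FROM tickets a
LEFT JOIN agents b ON a.agent_id = b.id

Result:
title          | agent
---------------+------
Timeout error  | NULL 
Login fails    | NULL 
Broken link    | Carol
Race condition | Bob  
Crash on save  | Bob  
Missing icon   | Bob  
Memory leak    | Carol
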